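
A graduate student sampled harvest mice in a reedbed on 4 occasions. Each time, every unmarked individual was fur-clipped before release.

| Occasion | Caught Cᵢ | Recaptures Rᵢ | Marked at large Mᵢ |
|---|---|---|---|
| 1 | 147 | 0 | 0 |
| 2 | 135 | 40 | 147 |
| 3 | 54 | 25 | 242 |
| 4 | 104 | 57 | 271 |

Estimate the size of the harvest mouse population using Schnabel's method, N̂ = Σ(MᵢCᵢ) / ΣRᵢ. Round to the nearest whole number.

N ≈ 501

Σ MᵢCᵢ = 0·147 + 147·135 + 242·54 + 271·104 = 0 + 19845 + 13068 + 28184 = 61097
Σ Rᵢ = 0 + 40 + 25 + 57 = 122
N̂ = 61097 / 122 ≈ 500.8 → 501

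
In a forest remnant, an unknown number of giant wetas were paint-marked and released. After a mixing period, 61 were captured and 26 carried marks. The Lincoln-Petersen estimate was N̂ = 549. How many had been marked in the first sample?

From N = M·C/R: M = N·R / C = 549·26 / 61 = 14274 / 61 = 234.

M = 234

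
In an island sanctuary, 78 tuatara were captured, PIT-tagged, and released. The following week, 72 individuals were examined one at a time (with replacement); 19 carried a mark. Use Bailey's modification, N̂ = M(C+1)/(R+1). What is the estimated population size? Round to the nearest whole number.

N̂ = 78·(72+1)/(19+1) = 78·73/20 = 5694/20 ≈ 284.7 → 285

N ≈ 285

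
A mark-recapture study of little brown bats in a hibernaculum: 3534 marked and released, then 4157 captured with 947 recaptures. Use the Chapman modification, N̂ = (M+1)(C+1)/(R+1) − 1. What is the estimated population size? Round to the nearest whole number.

N̂ = (3534+1)(4157+1)/(947+1) − 1 = 3535·4158/948 − 1
= 14698530/948 − 1 ≈ 15504.8 − 1 ≈ 15503.8 → 15504

N ≈ 15,504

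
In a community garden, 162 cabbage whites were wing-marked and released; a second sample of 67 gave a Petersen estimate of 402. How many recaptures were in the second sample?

From N = M·C/R: R = M·C / N = 162·67 / 402 = 10854 / 402 = 27.

R = 27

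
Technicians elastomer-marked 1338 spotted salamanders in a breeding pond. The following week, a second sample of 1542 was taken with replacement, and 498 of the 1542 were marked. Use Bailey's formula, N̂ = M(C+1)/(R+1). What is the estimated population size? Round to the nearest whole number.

N̂ = 1338·(1542+1)/(498+1) = 1338·1543/499 = 2064534/499 ≈ 4137.3 → 4137

N ≈ 4137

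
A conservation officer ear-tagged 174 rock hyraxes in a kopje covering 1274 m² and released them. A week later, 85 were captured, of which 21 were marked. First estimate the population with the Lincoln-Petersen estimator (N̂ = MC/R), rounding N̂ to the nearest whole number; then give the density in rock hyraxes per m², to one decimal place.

N̂ = 174·85/21 = 14790/21 ≈ 704.3 → 704
Density = N̂ / area = 704 / 1274 ≈ 0.55 → 0.6 per m²

density ≈ 0.6 rock hyraxes per m²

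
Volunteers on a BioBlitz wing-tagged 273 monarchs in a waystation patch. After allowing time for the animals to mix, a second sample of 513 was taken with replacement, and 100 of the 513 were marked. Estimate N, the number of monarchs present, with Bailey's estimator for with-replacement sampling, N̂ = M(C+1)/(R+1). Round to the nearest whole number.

N̂ = 273·(513+1)/(100+1) = 273·514/101 = 140322/101 ≈ 1389.3 → 1389

N ≈ 1389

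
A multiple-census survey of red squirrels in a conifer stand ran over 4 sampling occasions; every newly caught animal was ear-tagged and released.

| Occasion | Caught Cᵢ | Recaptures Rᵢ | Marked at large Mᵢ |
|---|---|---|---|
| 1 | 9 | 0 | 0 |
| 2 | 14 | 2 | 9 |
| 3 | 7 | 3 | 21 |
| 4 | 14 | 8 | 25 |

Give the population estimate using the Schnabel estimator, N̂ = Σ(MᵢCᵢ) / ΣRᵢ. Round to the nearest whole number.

N ≈ 48

Σ MᵢCᵢ = 0·9 + 9·14 + 21·7 + 25·14 = 0 + 126 + 147 + 350 = 623
Σ Rᵢ = 0 + 2 + 3 + 8 = 13
N̂ = 623 / 13 ≈ 47.9 → 48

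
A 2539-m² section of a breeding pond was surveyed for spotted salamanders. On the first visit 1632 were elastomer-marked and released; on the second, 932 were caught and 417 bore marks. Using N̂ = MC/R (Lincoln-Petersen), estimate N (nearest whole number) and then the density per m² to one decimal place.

density ≈ 1.4 spotted salamanders per m²

N̂ = 1632·932/417 = 1521024/417 ≈ 3647.5 → 3648
Density = N̂ / area = 3648 / 2539 ≈ 1.44 → 1.4 per m²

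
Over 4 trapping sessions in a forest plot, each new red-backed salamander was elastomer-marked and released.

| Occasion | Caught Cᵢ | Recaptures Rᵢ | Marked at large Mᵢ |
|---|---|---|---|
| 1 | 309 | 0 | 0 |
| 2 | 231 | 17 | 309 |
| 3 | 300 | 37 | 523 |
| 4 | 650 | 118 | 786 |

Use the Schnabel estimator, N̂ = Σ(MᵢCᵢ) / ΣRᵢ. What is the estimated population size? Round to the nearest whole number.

N ≈ 4298

Σ MᵢCᵢ = 0·309 + 309·231 + 523·300 + 786·650 = 0 + 71379 + 156900 + 510900 = 739179
Σ Rᵢ = 0 + 17 + 37 + 118 = 172
N̂ = 739179 / 172 ≈ 4297.6 → 4298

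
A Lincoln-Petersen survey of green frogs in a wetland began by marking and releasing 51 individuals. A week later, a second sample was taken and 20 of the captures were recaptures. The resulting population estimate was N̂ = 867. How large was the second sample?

C = 340

From N = M·C/R: C = N·R / M = 867·20 / 51 = 17340 / 51 = 340.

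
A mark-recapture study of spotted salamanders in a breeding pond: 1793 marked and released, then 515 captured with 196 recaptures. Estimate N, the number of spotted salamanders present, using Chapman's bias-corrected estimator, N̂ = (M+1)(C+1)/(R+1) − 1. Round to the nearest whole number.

N̂ = (1793+1)(515+1)/(196+1) − 1 = 1794·516/197 − 1
= 925704/197 − 1 ≈ 4699.0 − 1 ≈ 4698.0 → 4698

N ≈ 4698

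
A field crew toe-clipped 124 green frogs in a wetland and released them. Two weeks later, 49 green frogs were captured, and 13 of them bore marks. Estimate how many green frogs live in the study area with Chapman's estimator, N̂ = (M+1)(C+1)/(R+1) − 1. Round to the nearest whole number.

N̂ = (124+1)(49+1)/(13+1) − 1 = 125·50/14 − 1
= 6250/14 − 1 ≈ 446.4 − 1 ≈ 445.4 → 445

N ≈ 445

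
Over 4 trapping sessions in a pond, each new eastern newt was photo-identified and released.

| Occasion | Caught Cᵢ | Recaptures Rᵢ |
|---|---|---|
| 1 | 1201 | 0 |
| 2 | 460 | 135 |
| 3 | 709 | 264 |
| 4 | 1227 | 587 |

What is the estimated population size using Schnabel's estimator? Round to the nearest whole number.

Marked at large before each occasion: Mᵢ = Σⱼ<ᵢ (Cⱼ − Rⱼ) → M1=0, M2=1201, M3=1526, M4=1971
Σ MᵢCᵢ = 0·1201 + 1201·460 + 1526·709 + 1971·1227 = 0 + 552460 + 1081934 + 2418417 = 4052811
Σ Rᵢ = 0 + 135 + 264 + 587 = 986
N̂ = 4052811 / 986 ≈ 4110.4 → 4110

N ≈ 4110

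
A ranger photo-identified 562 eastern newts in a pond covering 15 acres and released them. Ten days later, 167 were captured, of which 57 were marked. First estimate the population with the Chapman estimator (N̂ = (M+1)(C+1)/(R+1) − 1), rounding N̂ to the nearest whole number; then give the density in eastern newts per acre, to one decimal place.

N̂ = 563·168/58 − 1 = 94584/58 − 1 ≈ 1629.8 → 1630
Density = N̂ / area = 1630 / 15 ≈ 108.67 → 108.7 per acre

density ≈ 108.7 eastern newts per acre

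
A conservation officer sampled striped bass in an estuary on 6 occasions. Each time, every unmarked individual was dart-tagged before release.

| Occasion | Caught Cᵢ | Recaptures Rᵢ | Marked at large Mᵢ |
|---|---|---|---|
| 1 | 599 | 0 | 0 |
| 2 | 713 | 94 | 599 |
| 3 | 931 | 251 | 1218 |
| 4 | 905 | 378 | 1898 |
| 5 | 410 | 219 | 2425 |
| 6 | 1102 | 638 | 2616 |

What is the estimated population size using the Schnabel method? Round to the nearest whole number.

Σ MᵢCᵢ = 0·599 + 599·713 + 1218·931 + 1898·905 + 2425·410 + 2616·1102 = 0 + 427087 + 1133958 + 1717690 + 994250 + 2882832 = 7155817
Σ Rᵢ = 0 + 94 + 251 + 378 + 219 + 638 = 1580
N̂ = 7155817 / 1580 ≈ 4529.0 → 4529

N ≈ 4529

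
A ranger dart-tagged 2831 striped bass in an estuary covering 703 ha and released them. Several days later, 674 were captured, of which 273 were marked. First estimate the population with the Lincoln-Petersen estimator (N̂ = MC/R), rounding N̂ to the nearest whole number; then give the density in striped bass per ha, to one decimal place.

N̂ = 2831·674/273 = 1908094/273 ≈ 6989.4 → 6989
Density = N̂ / area = 6989 / 703 ≈ 9.94 → 9.9 per ha

density ≈ 9.9 striped bass per ha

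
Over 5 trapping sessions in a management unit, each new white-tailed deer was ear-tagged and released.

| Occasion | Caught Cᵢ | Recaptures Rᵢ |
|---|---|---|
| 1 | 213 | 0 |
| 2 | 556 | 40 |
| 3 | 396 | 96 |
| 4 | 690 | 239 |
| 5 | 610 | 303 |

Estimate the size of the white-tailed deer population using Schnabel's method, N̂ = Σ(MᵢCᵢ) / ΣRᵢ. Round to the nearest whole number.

N ≈ 2979

Marked at large before each occasion: Mᵢ = Σⱼ<ᵢ (Cⱼ − Rⱼ) → M1=0, M2=213, M3=729, M4=1029, M5=1480
Σ MᵢCᵢ = 0·213 + 213·556 + 729·396 + 1029·690 + 1480·610 = 0 + 118428 + 288684 + 710010 + 902800 = 2019922
Σ Rᵢ = 0 + 40 + 96 + 239 + 303 = 678
N̂ = 2019922 / 678 ≈ 2979.2 → 2979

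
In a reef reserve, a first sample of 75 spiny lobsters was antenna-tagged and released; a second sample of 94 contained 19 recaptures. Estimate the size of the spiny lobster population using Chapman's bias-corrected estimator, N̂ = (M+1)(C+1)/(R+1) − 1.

N̂ = (75+1)(94+1)/(19+1) − 1 = 76·95/20 − 1
= 7220/20 − 1 = 361 − 1 = 360

N = 360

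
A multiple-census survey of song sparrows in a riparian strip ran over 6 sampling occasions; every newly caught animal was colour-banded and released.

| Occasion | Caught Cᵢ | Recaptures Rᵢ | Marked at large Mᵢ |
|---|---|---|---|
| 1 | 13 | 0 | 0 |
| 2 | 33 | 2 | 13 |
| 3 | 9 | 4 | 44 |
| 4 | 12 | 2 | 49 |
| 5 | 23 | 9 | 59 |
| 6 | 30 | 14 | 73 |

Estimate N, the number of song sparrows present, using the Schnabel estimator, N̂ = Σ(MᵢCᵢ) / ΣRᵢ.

Σ MᵢCᵢ = 0·13 + 13·33 + 44·9 + 49·12 + 59·23 + 73·30 = 0 + 429 + 396 + 588 + 1357 + 2190 = 4960
Σ Rᵢ = 0 + 2 + 4 + 2 + 9 + 14 = 31
N̂ = 4960 / 31 = 160

N = 160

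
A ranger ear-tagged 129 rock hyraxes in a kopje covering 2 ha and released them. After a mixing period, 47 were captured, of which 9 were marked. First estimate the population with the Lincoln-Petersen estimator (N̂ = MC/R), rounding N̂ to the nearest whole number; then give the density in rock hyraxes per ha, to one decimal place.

density ≈ 337.0 rock hyraxes per ha

N̂ = 129·47/9 = 6063/9 ≈ 673.7 → 674
Density = N̂ / area = 674 / 2 = 337.0 per ha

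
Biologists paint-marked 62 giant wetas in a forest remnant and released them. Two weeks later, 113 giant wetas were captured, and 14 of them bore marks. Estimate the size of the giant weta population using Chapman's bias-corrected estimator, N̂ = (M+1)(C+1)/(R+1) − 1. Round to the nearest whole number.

N ≈ 478

N̂ = (62+1)(113+1)/(14+1) − 1 = 63·114/15 − 1
= 7182/15 − 1 ≈ 478.8 − 1 ≈ 477.8 → 478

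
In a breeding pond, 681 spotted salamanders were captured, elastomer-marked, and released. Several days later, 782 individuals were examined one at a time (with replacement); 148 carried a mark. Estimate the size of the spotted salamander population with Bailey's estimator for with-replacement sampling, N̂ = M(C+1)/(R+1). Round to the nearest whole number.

N ≈ 3579

N̂ = 681·(782+1)/(148+1) = 681·783/149 = 533223/149 ≈ 3578.7 → 3579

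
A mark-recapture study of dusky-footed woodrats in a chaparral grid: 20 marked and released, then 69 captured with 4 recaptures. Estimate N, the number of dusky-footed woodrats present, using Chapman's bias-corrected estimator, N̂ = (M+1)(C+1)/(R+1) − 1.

N̂ = (20+1)(69+1)/(4+1) − 1 = 21·70/5 − 1
= 1470/5 − 1 = 294 − 1 = 293

N = 293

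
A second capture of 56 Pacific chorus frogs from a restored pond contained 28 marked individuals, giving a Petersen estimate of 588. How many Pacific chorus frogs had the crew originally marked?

From N = M·C/R: M = N·R / C = 588·28 / 56 = 16464 / 56 = 294.

M = 294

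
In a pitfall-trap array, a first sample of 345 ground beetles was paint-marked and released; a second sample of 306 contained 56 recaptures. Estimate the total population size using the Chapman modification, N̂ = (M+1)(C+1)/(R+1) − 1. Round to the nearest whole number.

N ≈ 1863

N̂ = (345+1)(306+1)/(56+1) − 1 = 346·307/57 − 1
= 106222/57 − 1 ≈ 1863.5 − 1 ≈ 1862.5 → 1863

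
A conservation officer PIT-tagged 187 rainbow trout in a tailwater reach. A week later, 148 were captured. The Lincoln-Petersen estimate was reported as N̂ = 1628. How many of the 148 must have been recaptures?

R = 17

From N = M·C/R: R = M·C / N = 187·148 / 1628 = 27676 / 1628 = 17.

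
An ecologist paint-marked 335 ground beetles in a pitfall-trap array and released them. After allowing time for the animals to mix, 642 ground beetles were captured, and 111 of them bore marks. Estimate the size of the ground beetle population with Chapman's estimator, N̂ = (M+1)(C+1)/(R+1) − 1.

N = 1928

N̂ = (335+1)(642+1)/(111+1) − 1 = 336·643/112 − 1
= 216048/112 − 1 = 1929 − 1 = 1928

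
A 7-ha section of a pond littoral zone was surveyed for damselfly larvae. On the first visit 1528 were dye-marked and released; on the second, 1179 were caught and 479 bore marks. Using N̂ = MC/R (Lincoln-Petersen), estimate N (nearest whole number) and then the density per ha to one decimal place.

density ≈ 537.3 damselfly larvae per ha

N̂ = 1528·1179/479 = 1801512/479 ≈ 3761.0 → 3761
Density = N̂ / area = 3761 / 7 ≈ 537.29 → 537.3 per ha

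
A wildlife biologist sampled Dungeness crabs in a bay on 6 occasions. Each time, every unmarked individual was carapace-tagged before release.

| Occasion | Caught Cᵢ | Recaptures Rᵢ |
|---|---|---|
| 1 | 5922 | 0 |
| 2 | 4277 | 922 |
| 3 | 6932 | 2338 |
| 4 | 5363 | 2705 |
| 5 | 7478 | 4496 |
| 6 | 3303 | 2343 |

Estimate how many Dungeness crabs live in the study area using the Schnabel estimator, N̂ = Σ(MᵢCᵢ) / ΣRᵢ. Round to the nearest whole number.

N ≈ 27,497

Marked at large before each occasion: Mᵢ = Σⱼ<ᵢ (Cⱼ − Rⱼ) → M1=0, M2=5922, M3=9277, M4=13871, M5=16529, M6=19511
Σ MᵢCᵢ = 0·5922 + 5922·4277 + 9277·6932 + 13871·5363 + 16529·7478 + 19511·3303 = 0 + 25328394 + 64308164 + 74390173 + 123603862 + 64444833 = 352075426
Σ Rᵢ = 0 + 922 + 2338 + 2705 + 4496 + 2343 = 12804
N̂ = 352075426 / 12804 ≈ 27497.3 → 27497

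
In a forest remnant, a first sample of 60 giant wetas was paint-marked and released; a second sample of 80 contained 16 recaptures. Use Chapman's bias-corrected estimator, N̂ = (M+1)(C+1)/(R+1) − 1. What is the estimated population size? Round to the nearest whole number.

N ≈ 290

N̂ = (60+1)(80+1)/(16+1) − 1 = 61·81/17 − 1
= 4941/17 − 1 ≈ 290.6 − 1 ≈ 289.6 → 290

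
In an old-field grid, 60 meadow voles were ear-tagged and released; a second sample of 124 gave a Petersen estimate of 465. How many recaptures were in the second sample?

From N = M·C/R: R = M·C / N = 60·124 / 465 = 7440 / 465 = 16.

R = 16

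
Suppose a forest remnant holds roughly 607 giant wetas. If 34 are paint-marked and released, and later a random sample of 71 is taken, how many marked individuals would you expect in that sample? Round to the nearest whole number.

Expected recaptures E[R] = M·C / N.
E[R] = 34 × 71 / 607 = 2414 / 607 ≈ 4.0 → 4

expected recaptures ≈ 4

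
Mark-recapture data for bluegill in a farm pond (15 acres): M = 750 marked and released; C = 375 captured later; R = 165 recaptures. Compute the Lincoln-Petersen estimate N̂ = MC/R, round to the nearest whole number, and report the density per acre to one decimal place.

N̂ = 750·375/165 = 281250/165 ≈ 1704.5 → 1705
Density = N̂ / area = 1705 / 15 ≈ 113.67 → 113.7 per acre

density ≈ 113.7 bluegill per acre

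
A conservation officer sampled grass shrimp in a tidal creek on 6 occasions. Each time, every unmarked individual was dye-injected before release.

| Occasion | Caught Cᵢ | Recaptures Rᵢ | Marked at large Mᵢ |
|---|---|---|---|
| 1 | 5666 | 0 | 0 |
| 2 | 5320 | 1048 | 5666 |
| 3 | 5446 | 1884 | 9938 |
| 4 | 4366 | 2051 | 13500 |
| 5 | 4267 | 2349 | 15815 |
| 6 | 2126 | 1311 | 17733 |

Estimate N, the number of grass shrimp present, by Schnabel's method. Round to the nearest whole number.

N ≈ 28,739

Σ MᵢCᵢ = 0·5666 + 5666·5320 + 9938·5446 + 13500·4366 + 15815·4267 + 17733·2126 = 0 + 30143120 + 54122348 + 58941000 + 67482605 + 37700358 = 248389431
Σ Rᵢ = 0 + 1048 + 1884 + 2051 + 2349 + 1311 = 8643
N̂ = 248389431 / 8643 ≈ 28738.8 → 28739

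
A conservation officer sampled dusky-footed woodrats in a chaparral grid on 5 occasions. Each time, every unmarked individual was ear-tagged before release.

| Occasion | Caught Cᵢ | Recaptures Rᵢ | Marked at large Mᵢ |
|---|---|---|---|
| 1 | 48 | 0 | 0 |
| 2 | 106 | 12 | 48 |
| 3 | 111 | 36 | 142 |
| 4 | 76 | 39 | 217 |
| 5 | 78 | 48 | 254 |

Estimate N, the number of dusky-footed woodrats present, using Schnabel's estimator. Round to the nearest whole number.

Σ MᵢCᵢ = 0·48 + 48·106 + 142·111 + 217·76 + 254·78 = 0 + 5088 + 15762 + 16492 + 19812 = 57154
Σ Rᵢ = 0 + 12 + 36 + 39 + 48 = 135
N̂ = 57154 / 135 ≈ 423.4 → 423

N ≈ 423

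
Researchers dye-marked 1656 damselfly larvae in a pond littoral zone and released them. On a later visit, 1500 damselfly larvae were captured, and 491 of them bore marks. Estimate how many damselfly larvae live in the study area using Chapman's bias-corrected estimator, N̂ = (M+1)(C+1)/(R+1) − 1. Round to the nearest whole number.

N̂ = (1656+1)(1500+1)/(491+1) − 1 = 1657·1501/492 − 1
= 2487157/492 − 1 ≈ 5055.2 − 1 ≈ 5054.2 → 5054

N ≈ 5054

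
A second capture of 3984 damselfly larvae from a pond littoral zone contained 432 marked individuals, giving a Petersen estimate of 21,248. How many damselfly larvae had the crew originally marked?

M = 2304

From N = M·C/R: M = N·R / C = 21248·432 / 3984 = 9179136 / 3984 = 2304.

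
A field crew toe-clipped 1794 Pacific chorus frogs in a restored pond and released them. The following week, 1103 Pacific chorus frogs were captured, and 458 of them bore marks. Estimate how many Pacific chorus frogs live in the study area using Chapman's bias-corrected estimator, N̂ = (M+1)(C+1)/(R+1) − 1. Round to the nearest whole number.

N ≈ 4316

N̂ = (1794+1)(1103+1)/(458+1) − 1 = 1795·1104/459 − 1
= 1981680/459 − 1 ≈ 4317.4 − 1 ≈ 4316.4 → 4316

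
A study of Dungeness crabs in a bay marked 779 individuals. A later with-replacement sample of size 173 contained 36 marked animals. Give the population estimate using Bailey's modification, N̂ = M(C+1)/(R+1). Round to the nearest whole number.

N ≈ 3663

N̂ = 779·(173+1)/(36+1) = 779·174/37 = 135546/37 ≈ 3663.4 → 3663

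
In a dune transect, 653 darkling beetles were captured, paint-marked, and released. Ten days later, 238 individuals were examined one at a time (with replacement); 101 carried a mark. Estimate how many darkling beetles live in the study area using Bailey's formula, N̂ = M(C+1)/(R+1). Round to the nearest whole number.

N̂ = 653·(238+1)/(101+1) = 653·239/102 = 156067/102 ≈ 1530.1 → 1530

N ≈ 1530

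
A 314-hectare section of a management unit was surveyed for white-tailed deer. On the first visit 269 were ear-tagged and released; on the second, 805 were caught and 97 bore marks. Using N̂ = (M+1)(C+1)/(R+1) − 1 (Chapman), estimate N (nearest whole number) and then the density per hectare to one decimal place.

density ≈ 7.1 white-tailed deer per hectare

N̂ = 270·806/98 − 1 = 217620/98 − 1 ≈ 2219.6 → 2220
Density = N̂ / area = 2220 / 314 ≈ 7.07 → 7.1 per hectare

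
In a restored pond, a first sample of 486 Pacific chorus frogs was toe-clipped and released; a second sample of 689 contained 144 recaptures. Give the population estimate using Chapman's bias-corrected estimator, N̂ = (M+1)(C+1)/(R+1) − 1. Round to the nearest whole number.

N̂ = (486+1)(689+1)/(144+1) − 1 = 487·690/145 − 1
= 336030/145 − 1 ≈ 2317.4 − 1 ≈ 2316.4 → 2316

N ≈ 2316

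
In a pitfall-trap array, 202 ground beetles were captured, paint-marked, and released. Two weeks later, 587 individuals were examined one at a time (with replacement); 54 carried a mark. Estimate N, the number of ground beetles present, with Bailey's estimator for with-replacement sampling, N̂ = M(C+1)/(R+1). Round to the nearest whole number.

N̂ = 202·(587+1)/(54+1) = 202·588/55 = 118776/55 ≈ 2159.6 → 2160

N ≈ 2160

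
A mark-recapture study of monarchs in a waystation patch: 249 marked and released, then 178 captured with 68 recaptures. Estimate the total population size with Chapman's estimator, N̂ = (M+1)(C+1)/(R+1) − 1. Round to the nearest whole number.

N̂ = (249+1)(178+1)/(68+1) − 1 = 250·179/69 − 1
= 44750/69 − 1 ≈ 648.6 − 1 ≈ 647.6 → 648

N ≈ 648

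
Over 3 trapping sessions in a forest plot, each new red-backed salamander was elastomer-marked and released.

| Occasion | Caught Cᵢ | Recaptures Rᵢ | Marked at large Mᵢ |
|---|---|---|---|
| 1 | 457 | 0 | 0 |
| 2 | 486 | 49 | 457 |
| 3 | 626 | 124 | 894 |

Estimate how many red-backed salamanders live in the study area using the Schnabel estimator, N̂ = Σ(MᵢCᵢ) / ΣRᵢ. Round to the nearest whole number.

N ≈ 4519

Σ MᵢCᵢ = 0·457 + 457·486 + 894·626 = 0 + 222102 + 559644 = 781746
Σ Rᵢ = 0 + 49 + 124 = 173
N̂ = 781746 / 173 ≈ 4518.8 → 4519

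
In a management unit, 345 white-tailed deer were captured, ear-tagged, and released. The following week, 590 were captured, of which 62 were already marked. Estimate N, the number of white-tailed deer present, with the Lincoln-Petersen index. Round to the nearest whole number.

N ≈ 3283

Lincoln-Petersen assumes M/N = R/C, so N = M·C / R.
N = (345 × 590) / 62 = 203550 / 62 ≈ 3283.1 → 3283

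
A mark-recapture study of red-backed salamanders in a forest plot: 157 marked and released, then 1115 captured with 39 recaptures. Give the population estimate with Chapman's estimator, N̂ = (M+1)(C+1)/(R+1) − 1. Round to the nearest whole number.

N̂ = (157+1)(1115+1)/(39+1) − 1 = 158·1116/40 − 1
= 176328/40 − 1 ≈ 4408.2 − 1 ≈ 4407.2 → 4407

N ≈ 4407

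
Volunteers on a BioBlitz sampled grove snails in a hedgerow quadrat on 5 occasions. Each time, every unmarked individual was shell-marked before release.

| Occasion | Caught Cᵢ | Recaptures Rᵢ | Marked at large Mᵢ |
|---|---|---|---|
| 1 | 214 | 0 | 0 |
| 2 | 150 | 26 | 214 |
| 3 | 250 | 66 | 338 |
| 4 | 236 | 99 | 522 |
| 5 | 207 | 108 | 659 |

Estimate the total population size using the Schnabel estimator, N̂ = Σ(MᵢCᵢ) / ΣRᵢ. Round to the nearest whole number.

N ≈ 1258

Σ MᵢCᵢ = 0·214 + 214·150 + 338·250 + 522·236 + 659·207 = 0 + 32100 + 84500 + 123192 + 136413 = 376205
Σ Rᵢ = 0 + 26 + 66 + 99 + 108 = 299
N̂ = 376205 / 299 ≈ 1258.2 → 1258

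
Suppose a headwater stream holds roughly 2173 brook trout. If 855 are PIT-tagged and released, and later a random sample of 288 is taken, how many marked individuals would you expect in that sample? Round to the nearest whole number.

Expected recaptures E[R] = M·C / N.
E[R] = 855 × 288 / 2173 = 246240 / 2173 ≈ 113.3 → 113

expected recaptures ≈ 113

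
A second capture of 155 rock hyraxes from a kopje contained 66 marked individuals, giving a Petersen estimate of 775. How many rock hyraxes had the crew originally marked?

From N = M·C/R: M = N·R / C = 775·66 / 155 = 51150 / 155 = 330.

M = 330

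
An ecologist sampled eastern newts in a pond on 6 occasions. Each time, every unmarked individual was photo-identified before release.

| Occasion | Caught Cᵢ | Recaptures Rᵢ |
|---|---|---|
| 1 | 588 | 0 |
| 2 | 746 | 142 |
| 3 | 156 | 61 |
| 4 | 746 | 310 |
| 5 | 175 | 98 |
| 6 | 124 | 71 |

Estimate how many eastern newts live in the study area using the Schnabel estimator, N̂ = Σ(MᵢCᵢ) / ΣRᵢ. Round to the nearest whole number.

N ≈ 3093

Marked at large before each occasion: Mᵢ = Σⱼ<ᵢ (Cⱼ − Rⱼ) → M1=0, M2=588, M3=1192, M4=1287, M5=1723, M6=1800
Σ MᵢCᵢ = 0·588 + 588·746 + 1192·156 + 1287·746 + 1723·175 + 1800·124 = 0 + 438648 + 185952 + 960102 + 301525 + 223200 = 2109427
Σ Rᵢ = 0 + 142 + 61 + 310 + 98 + 71 = 682
N̂ = 2109427 / 682 ≈ 3093.0 → 3093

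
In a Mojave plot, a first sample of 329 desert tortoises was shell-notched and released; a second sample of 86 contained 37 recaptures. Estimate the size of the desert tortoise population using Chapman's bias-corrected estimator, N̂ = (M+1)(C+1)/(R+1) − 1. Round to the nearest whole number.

N ≈ 755

N̂ = (329+1)(86+1)/(37+1) − 1 = 330·87/38 − 1
= 28710/38 − 1 ≈ 755.5 − 1 ≈ 754.5 → 755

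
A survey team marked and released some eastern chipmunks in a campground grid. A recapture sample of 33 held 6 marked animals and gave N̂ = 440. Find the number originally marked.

M = 80

From N = M·C/R: M = N·R / C = 440·6 / 33 = 2640 / 33 = 80.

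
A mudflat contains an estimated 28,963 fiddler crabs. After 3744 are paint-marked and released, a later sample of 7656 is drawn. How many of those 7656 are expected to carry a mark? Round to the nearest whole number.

expected recaptures ≈ 990

Expected recaptures E[R] = M·C / N.
E[R] = 3744 × 7656 / 28963 = 28664064 / 28963 ≈ 989.7 → 990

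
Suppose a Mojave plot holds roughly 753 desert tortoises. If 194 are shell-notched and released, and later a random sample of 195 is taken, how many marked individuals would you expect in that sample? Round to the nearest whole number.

The marked fraction of the population is 194/753, so in a sample of 195 expect C·(M/N) marked.
E[R] = 194 × 195 / 753 = 37830 / 753 ≈ 50.2 → 50

expected recaptures ≈ 50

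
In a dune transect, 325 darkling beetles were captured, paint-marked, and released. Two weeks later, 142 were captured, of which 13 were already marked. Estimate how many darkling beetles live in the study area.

The marked fraction in the recapture sample should equal the marked fraction in the population: 13/142 = 325/N.
N = (325 × 142) / 13 = 46150 / 13 = 3550

N = 3550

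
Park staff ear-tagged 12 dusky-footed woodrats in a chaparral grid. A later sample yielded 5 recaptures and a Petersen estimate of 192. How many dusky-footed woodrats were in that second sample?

C = 80

From N = M·C/R: C = N·R / M = 192·5 / 12 = 960 / 12 = 80.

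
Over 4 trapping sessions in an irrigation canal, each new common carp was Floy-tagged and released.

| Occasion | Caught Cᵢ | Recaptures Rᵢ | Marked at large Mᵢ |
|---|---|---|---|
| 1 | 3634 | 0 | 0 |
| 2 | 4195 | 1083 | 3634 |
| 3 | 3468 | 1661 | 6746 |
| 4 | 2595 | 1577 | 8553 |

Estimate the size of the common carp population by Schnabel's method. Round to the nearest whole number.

N ≈ 14,079

Σ MᵢCᵢ = 0·3634 + 3634·4195 + 6746·3468 + 8553·2595 = 0 + 15244630 + 23395128 + 22195035 = 60834793
Σ Rᵢ = 0 + 1083 + 1661 + 1577 = 4321
N̂ = 60834793 / 4321 ≈ 14078.9 → 14079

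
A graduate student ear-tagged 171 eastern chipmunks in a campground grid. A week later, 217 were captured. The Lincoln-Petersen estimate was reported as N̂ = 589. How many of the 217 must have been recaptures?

R = 63

From N = M·C/R: R = M·C / N = 171·217 / 589 = 37107 / 589 = 63.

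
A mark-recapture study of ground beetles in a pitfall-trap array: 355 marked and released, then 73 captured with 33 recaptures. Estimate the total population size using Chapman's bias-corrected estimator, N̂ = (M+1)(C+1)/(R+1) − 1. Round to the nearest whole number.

N̂ = (355+1)(73+1)/(33+1) − 1 = 356·74/34 − 1
= 26344/34 − 1 ≈ 774.8 − 1 ≈ 773.8 → 774

N ≈ 774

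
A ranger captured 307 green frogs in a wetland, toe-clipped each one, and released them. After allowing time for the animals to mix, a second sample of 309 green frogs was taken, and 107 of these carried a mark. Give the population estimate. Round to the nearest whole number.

N ≈ 887

The marked fraction in the recapture sample should equal the marked fraction in the population: 107/309 = 307/N.
N = (307 × 309) / 107 = 94863 / 107 ≈ 886.6 → 887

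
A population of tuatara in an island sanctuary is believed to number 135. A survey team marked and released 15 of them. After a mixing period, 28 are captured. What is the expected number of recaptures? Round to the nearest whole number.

expected recaptures ≈ 3

The marked fraction of the population is 15/135, so in a sample of 28 expect C·(M/N) marked.
E[R] = 15 × 28 / 135 = 420 / 135 ≈ 3.1 → 3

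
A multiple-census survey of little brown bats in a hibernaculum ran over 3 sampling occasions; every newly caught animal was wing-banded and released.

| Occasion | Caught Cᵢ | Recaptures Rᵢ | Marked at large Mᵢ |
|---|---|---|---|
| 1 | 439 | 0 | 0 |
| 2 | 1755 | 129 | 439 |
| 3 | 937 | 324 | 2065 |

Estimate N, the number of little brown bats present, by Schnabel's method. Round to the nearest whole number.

N ≈ 5972

Σ MᵢCᵢ = 0·439 + 439·1755 + 2065·937 = 0 + 770445 + 1934905 = 2705350
Σ Rᵢ = 0 + 129 + 324 = 453
N̂ = 2705350 / 453 ≈ 5972.1 → 5972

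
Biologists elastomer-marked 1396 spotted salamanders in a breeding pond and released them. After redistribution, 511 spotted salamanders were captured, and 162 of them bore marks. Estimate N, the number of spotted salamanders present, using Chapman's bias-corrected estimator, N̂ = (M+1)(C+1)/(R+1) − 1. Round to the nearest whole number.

N̂ = (1396+1)(511+1)/(162+1) − 1 = 1397·512/163 − 1
= 715264/163 − 1 ≈ 4388.1 − 1 ≈ 4387.1 → 4387

N ≈ 4387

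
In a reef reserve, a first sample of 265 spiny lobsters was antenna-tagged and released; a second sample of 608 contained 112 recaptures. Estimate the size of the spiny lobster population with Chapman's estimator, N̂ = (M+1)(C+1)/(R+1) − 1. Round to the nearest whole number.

N̂ = (265+1)(608+1)/(112+1) − 1 = 266·609/113 − 1
= 161994/113 − 1 ≈ 1433.6 − 1 ≈ 1432.6 → 1433

N ≈ 1433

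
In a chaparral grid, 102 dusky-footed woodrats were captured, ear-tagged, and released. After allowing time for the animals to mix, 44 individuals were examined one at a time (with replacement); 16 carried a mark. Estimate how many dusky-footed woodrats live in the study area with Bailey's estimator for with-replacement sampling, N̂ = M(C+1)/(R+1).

N = 270

N̂ = 102·(44+1)/(16+1) = 102·45/17 = 4590/17 = 270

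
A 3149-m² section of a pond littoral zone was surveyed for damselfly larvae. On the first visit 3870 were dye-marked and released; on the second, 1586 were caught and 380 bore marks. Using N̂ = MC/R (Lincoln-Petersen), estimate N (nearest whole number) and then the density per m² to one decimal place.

density ≈ 5.1 damselfly larvae per m²

N̂ = 3870·1586/380 = 6137820/380 ≈ 16152.2 → 16152
Density = N̂ / area = 16152 / 3149 ≈ 5.13 → 5.1 per m²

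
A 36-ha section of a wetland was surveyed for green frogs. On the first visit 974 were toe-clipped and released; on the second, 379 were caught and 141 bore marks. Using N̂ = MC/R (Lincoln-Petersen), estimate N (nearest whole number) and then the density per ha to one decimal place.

density ≈ 72.7 green frogs per ha

N̂ = 974·379/141 = 369146/141 ≈ 2618.1 → 2618
Density = N̂ / area = 2618 / 36 ≈ 72.72 → 72.7 per ha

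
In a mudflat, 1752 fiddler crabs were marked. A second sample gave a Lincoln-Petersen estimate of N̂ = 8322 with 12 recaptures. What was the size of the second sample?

C = 57

From N = M·C/R: C = N·R / M = 8322·12 / 1752 = 99864 / 1752 = 57.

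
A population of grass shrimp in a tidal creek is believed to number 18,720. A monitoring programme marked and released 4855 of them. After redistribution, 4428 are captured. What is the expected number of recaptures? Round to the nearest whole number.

expected recaptures ≈ 1148

The marked fraction of the population is 4855/18720, so in a sample of 4428 expect C·(M/N) marked.
E[R] = 4855 × 4428 / 18720 = 21497940 / 18720 ≈ 1148.4 → 1148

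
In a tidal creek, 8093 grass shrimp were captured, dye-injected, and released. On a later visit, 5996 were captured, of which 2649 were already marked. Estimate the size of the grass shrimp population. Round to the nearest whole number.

N = (8093 × 5996) / 2649 = 48525628 / 2649 ≈ 18318.47 → 18318

N ≈ 18,318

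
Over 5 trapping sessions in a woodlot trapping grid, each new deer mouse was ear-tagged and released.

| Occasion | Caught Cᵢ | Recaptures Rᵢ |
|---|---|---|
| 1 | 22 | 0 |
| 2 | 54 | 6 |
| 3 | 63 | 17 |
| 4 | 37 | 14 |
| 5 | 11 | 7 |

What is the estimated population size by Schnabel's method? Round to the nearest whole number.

N ≈ 260

Marked at large before each occasion: Mᵢ = Σⱼ<ᵢ (Cⱼ − Rⱼ) → M1=0, M2=22, M3=70, M4=116, M5=139
Σ MᵢCᵢ = 0·22 + 22·54 + 70·63 + 116·37 + 139·11 = 0 + 1188 + 4410 + 4292 + 1529 = 11419
Σ Rᵢ = 0 + 6 + 17 + 14 + 7 = 44
N̂ = 11419 / 44 ≈ 259.5 → 260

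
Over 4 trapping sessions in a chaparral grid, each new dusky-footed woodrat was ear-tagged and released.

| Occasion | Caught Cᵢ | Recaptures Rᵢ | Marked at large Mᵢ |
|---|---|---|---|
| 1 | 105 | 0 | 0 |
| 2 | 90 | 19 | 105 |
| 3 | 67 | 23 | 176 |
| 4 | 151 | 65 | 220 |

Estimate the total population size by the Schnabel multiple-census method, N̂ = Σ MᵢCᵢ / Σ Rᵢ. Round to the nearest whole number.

N ≈ 509

Σ MᵢCᵢ = 0·105 + 105·90 + 176·67 + 220·151 = 0 + 9450 + 11792 + 33220 = 54462
Σ Rᵢ = 0 + 19 + 23 + 65 = 107
N̂ = 54462 / 107 ≈ 509.0 → 509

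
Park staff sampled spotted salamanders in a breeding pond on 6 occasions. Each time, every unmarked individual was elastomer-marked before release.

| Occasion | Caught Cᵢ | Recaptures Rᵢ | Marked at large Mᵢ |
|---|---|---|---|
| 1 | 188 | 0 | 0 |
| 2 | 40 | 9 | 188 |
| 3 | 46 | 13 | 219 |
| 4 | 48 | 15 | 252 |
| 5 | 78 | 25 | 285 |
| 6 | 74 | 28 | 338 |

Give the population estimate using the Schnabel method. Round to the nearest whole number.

N ≈ 855

Σ MᵢCᵢ = 0·188 + 188·40 + 219·46 + 252·48 + 285·78 + 338·74 = 0 + 7520 + 10074 + 12096 + 22230 + 25012 = 76932
Σ Rᵢ = 0 + 9 + 13 + 15 + 25 + 28 = 90
N̂ = 76932 / 90 ≈ 854.8 → 855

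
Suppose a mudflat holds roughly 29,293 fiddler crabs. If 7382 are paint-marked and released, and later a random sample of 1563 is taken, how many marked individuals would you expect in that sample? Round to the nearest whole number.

The marked fraction of the population is 7382/29293, so in a sample of 1563 expect C·(M/N) marked.
E[R] = 7382 × 1563 / 29293 = 11538066 / 29293 ≈ 393.9 → 394

expected recaptures ≈ 394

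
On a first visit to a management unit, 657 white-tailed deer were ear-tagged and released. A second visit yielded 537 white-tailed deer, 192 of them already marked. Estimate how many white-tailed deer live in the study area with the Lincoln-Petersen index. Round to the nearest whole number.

N ≈ 1838

If marked individuals mix randomly, R/C ≈ M/N, giving N ≈ M·C/R.
N = (657 × 537) / 192 = 352809 / 192 ≈ 1837.5 → 1838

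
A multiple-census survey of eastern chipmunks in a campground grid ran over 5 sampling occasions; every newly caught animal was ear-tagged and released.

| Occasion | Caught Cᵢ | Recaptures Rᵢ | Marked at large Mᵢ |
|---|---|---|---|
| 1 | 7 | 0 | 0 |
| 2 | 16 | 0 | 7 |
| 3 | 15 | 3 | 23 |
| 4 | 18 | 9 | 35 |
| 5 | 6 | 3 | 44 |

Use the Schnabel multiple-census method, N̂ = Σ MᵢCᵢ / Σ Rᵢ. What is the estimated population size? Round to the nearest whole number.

Σ MᵢCᵢ = 0·7 + 7·16 + 23·15 + 35·18 + 44·6 = 0 + 112 + 345 + 630 + 264 = 1351
Σ Rᵢ = 0 + 0 + 3 + 9 + 3 = 15
N̂ = 1351 / 15 ≈ 90.1 → 90

N ≈ 90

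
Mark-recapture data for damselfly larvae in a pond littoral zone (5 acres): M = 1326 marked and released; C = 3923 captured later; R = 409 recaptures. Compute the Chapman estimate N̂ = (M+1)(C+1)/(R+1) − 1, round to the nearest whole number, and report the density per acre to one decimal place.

density ≈ 2539.8 damselfly larvae per acre

N̂ = 1327·3924/410 − 1 = 5207148/410 − 1 ≈ 12699.4 → 12699
Density = N̂ / area = 12699 / 5 ≈ 2539.80 → 2539.8 per acre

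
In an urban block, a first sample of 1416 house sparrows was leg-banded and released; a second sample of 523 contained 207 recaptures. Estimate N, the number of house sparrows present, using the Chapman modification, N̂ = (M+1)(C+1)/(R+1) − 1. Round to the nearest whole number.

N̂ = (1416+1)(523+1)/(207+1) − 1 = 1417·524/208 − 1
= 742508/208 − 1 ≈ 3569.8 − 1 ≈ 3568.8 → 3569

N ≈ 3569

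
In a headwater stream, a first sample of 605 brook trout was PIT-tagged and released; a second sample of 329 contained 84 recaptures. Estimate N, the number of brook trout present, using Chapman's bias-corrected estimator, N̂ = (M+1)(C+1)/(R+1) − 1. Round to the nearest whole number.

N̂ = (605+1)(329+1)/(84+1) − 1 = 606·330/85 − 1
= 199980/85 − 1 ≈ 2352.7 − 1 ≈ 2351.7 → 2352

N ≈ 2352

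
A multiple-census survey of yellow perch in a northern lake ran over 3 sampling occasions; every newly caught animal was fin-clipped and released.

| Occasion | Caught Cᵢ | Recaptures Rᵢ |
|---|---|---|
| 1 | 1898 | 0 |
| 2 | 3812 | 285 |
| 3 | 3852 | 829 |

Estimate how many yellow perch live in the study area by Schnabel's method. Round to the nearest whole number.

Marked at large before each occasion: Mᵢ = Σⱼ<ᵢ (Cⱼ − Rⱼ) → M1=0, M2=1898, M3=5425
Σ MᵢCᵢ = 0·1898 + 1898·3812 + 5425·3852 = 0 + 7235176 + 20897100 = 28132276
Σ Rᵢ = 0 + 285 + 829 = 1114
N̂ = 28132276 / 1114 ≈ 25253.4 → 25253

N ≈ 25,253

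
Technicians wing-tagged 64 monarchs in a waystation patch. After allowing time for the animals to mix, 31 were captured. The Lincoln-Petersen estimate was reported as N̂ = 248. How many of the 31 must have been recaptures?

R = 8

From N = M·C/R: R = M·C / N = 64·31 / 248 = 1984 / 248 = 8.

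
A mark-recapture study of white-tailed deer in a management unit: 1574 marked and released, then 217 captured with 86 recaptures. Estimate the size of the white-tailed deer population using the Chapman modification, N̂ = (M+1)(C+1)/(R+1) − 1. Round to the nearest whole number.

N̂ = (1574+1)(217+1)/(86+1) − 1 = 1575·218/87 − 1
= 343350/87 − 1 ≈ 3946.6 − 1 ≈ 3945.6 → 3946

N ≈ 3946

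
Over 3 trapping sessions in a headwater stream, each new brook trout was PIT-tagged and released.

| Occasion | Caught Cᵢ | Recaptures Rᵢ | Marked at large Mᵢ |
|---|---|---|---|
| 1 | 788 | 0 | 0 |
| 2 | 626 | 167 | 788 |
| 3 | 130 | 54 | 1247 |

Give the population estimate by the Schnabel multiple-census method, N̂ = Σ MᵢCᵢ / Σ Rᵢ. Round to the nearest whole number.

Σ MᵢCᵢ = 0·788 + 788·626 + 1247·130 = 0 + 493288 + 162110 = 655398
Σ Rᵢ = 0 + 167 + 54 = 221
N̂ = 655398 / 221 ≈ 2965.6 → 2966

N ≈ 2966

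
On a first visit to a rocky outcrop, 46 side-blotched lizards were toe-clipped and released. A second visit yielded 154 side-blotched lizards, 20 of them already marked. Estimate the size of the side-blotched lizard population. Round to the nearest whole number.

N = (46 × 154) / 20 = 7084 / 20 ≈ 354.2 → 354

N ≈ 354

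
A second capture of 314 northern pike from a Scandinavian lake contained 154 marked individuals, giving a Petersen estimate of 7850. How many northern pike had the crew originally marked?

M = 3850

From N = M·C/R: M = N·R / C = 7850·154 / 314 = 1208900 / 314 = 3850.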